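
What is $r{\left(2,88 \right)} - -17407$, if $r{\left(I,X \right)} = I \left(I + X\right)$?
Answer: $17587$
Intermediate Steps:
$r{\left(2,88 \right)} - -17407 = 2 \left(2 + 88\right) - -17407 = 2 \cdot 90 + 17407 = 180 + 17407 = 17587$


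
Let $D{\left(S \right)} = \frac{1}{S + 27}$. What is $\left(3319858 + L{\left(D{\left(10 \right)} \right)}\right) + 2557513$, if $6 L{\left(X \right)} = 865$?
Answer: $\frac{35265091}{6} \approx 5.8775 \cdot 10^{6}$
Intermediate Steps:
$D{\left(S \right)} = \frac{1}{27 + S}$
$L{\left(X \right)} = \frac{865}{6}$ ($L{\left(X \right)} = \frac{1}{6} \cdot 865 = \frac{865}{6}$)
$\left(3319858 + L{\left(D{\left(10 \right)} \right)}\right) + 2557513 = \left(3319858 + \frac{865}{6}\right) + 2557513 = \frac{19920013}{6} + 2557513 = \frac{35265091}{6}$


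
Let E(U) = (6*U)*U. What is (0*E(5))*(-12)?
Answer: 0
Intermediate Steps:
E(U) = 6*U**2
(0*E(5))*(-12) = (0*(6*5**2))*(-12) = (0*(6*25))*(-12) = (0*150)*(-12) = 0*(-12) = 0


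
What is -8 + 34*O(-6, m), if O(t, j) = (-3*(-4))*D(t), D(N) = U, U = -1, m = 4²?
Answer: -416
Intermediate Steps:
m = 16
D(N) = -1
O(t, j) = -12 (O(t, j) = -3*(-4)*(-1) = 12*(-1) = -12)
-8 + 34*O(-6, m) = -8 + 34*(-12) = -8 - 408 = -416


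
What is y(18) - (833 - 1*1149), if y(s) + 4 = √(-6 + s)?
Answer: 312 + 2*√3 ≈ 315.46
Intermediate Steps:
y(s) = -4 + √(-6 + s)
y(18) - (833 - 1*1149) = (-4 + √(-6 + 18)) - (833 - 1*1149) = (-4 + √12) - (833 - 1149) = (-4 + 2*√3) - 1*(-316) = (-4 + 2*√3) + 316 = 312 + 2*√3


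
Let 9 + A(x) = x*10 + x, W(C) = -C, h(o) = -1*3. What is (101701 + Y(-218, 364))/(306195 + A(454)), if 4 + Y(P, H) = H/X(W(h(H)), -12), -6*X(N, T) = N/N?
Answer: 99513/311180 ≈ 0.31979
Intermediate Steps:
h(o) = -3
A(x) = -9 + 11*x (A(x) = -9 + (x*10 + x) = -9 + (10*x + x) = -9 + 11*x)
X(N, T) = -⅙ (X(N, T) = -N/(6*N) = -⅙*1 = -⅙)
Y(P, H) = -4 - 6*H (Y(P, H) = -4 + H/(-⅙) = -4 + H*(-6) = -4 - 6*H)
(101701 + Y(-218, 364))/(306195 + A(454)) = (101701 + (-4 - 6*364))/(306195 + (-9 + 11*454)) = (101701 + (-4 - 2184))/(306195 + (-9 + 4994)) = (101701 - 2188)/(306195 + 4985) = 99513/311180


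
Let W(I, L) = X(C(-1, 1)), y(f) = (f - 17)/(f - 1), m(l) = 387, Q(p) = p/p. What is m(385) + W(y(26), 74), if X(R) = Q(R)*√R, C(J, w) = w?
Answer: 388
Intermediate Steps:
Q(p) = 1
X(R) = √R (X(R) = 1*√R = √R)
y(f) = (-17 + f)/(-1 + f)
W(I, L) = 1 (W(I, L) = √1 = 1)
m(385) + W(y(26), 74) = 387 + 1 = 388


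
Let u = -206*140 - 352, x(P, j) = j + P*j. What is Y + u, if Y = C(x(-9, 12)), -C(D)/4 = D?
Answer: -28808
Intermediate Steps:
C(D) = -4*D
Y = 384 (Y = -48*(1 - 9) = -48*(-8) = -4*(-96) = 384)
u = -29192 (u = -28840 - 352 = -29192)
Y + u = 384 - 29192 = -28808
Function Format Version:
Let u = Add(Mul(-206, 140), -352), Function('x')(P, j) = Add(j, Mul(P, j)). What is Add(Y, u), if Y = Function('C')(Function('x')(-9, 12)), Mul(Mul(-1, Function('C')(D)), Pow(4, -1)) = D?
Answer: -28808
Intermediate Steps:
Function('C')(D) = Mul(-4, D)
Y = 384 (Y = Mul(-4, Mul(12, Add(1, -9))) = Mul(-4, Mul(12, -8)) = Mul(-4, -96) = 384)
u = -29192 (u = Add(-28840, -352) = -29192)
Add(Y, u) = Add(384, -29192) = -28808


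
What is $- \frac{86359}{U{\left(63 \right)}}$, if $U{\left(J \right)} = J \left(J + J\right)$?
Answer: $- \frac{12337}{1134} \approx -10.879$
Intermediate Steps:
$U{\left(J \right)} = 2 J^{2}$ ($U{\left(J \right)} = J 2 J = 2 J^{2}$)
$- \frac{86359}{U{\left(63 \right)}} = - \frac{86359}{2 \cdot 63^{2}} = - \frac{86359}{2 \cdot 3969} = - \frac{86359}{7938} = \left(-86359\right) \frac{1}{7938} = - \frac{12337}{1134}$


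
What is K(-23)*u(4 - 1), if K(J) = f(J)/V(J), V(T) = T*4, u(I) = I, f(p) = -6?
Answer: 9/46 ≈ 0.19565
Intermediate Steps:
V(T) = 4*T
K(J) = -3/(2*J) (K(J) = -6*1/(4*J) = -3/(2*J))
K(-23)*u(4 - 1) = (-3/2/(-23))*(4 - 1) = -3/2*(-1/23)*3 = (3/46)*3 = 9/46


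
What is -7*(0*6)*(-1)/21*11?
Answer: 0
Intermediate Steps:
-7*(0*6)*(-1)/21*11 = -7*0*(-1)/21*11 = -0/21*11 = -7*0*11 = 0*11 = 0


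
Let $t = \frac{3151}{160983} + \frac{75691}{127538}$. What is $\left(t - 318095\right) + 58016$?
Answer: $- \frac{5339786359741975}{20531449854} \approx -2.6008 \cdot 10^{5}$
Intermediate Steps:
$t = \frac{12586836491}{20531449854}$ ($t = 3151 \cdot \frac{1}{160983} + 75691 \cdot \frac{1}{127538} = \frac{3151}{160983} + \frac{75691}{127538} = \frac{12586836491}{20531449854} \approx 0.61305$)
$\left(t - 318095\right) + 58016 = \left(\frac{12586836491}{20531449854} - 318095\right) + 58016 = - \frac{6530938954471639}{20531449854} + 58016 = - \frac{5339786359741975}{20531449854}$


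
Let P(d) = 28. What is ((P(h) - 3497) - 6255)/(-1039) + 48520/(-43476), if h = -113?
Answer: 93087086/11292891 ≈ 8.2430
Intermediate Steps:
((P(h) - 3497) - 6255)/(-1039) + 48520/(-43476) = ((28 - 3497) - 6255)/(-1039) + 48520/(-43476) = (-3469 - 6255)*(-1/1039) + 48520*(-1/43476) = -9724*(-1/1039) - 12130/10869 = 9724/1039 - 12130/10869 = 93087086/11292891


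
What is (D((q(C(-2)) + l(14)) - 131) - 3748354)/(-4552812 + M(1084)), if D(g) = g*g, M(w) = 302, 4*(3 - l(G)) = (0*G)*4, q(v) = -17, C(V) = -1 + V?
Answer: 3727329/4552510 ≈ 0.81874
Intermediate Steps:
l(G) = 3 (l(G) = 3 - 0*G*4/4 = 3 - 0*4 = 3 - ¼*0 = 3 + 0 = 3)
D(g) = g²
(D((q(C(-2)) + l(14)) - 131) - 3748354)/(-4552812 + M(1084)) = (((-17 + 3) - 131)² - 3748354)/(-4552812 + 302) = ((-14 - 131)² - 3748354)/(-4552510) = ((-145)² - 3748354)*(-1/4552510) = (21025 - 3748354)*(-1/4552510) = -3727329*(-1/4552510) = 3727329/4552510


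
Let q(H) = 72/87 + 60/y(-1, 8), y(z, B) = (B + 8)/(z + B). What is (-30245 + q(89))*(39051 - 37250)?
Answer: -6313007479/116 ≈ -5.4422e+7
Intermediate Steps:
y(z, B) = (8 + B)/(B + z)
q(H) = 3141/116 (q(H) = 72/87 + 60/(((8 + 8)/(8 - 1))) = 72*(1/87) + 60/((16/7)) = 24/29 + 60/(((⅐)*16)) = 24/29 + 60/(16/7) = 24/29 + 60*(7/16) = 24/29 + 105/4 = 3141/116)
(-30245 + q(89))*(39051 - 37250) = (-30245 + 3141/116)*(39051 - 37250) = -3505279/116*1801 = -6313007479/116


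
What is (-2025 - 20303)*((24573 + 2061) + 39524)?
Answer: -1477175824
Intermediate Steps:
(-2025 - 20303)*((24573 + 2061) + 39524) = -22328*(26634 + 39524) = -22328*66158 = -1477175824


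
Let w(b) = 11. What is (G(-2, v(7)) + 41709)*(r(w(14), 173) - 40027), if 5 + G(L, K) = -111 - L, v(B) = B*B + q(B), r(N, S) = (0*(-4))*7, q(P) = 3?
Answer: -1664923065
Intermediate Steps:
r(N, S) = 0 (r(N, S) = 0*7 = 0)
v(B) = 3 + B² (v(B) = B*B + 3 = B² + 3 = 3 + B²)
G(L, K) = -116 - L (G(L, K) = -5 + (-111 - L) = -116 - L)
(G(-2, v(7)) + 41709)*(r(w(14), 173) - 40027) = ((-116 - 1*(-2)) + 41709)*(0 - 40027) = ((-116 + 2) + 41709)*(-40027) = (-114 + 41709)*(-40027) = 41595*(-40027) = -1664923065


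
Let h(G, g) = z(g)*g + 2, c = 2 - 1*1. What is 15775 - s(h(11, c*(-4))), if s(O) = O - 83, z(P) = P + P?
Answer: 15824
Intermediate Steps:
z(P) = 2*P
c = 1 (c = 2 - 1 = 1)
h(G, g) = 2 + 2*g² (h(G, g) = (2*g)*g + 2 = 2*g² + 2 = 2 + 2*g²)
s(O) = -83 + O
15775 - s(h(11, c*(-4))) = 15775 - (-83 + (2 + 2*(1*(-4))²)) = 15775 - (-83 + (2 + 2*(-4)²)) = 15775 - (-83 + (2 + 2*16)) = 15775 - (-83 + (2 + 32)) = 15775 - (-83 + 34) = 15775 - 1*(-49) = 15775 + 49 = 15824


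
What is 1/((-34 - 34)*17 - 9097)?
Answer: -1/10253 ≈ -9.7532e-5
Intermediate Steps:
1/((-34 - 34)*17 - 9097) = 1/(-68*17 - 9097) = 1/(-1156 - 9097) = 1/(-10253) = -1/10253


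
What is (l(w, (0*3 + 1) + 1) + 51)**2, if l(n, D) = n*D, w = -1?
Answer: 2401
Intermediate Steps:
l(n, D) = D*n
(l(w, (0*3 + 1) + 1) + 51)**2 = (((0*3 + 1) + 1)*(-1) + 51)**2 = (((0 + 1) + 1)*(-1) + 51)**2 = ((1 + 1)*(-1) + 51)**2 = (2*(-1) + 51)**2 = (-2 + 51)**2 = 49**2 = 2401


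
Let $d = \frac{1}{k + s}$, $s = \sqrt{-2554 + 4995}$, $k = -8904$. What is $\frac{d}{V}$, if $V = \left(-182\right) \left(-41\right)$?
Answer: $- \frac{636}{42255587075} - \frac{\sqrt{2441}}{591578219050} \approx -1.5135 \cdot 10^{-8}$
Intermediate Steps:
$s = \sqrt{2441} \approx 49.406$
$V = 7462$
$d = \frac{1}{-8904 + \sqrt{2441}} \approx -0.00011294$
$\frac{d}{V} = \frac{- \frac{8904}{79278775} - \frac{\sqrt{2441}}{79278775}}{7462} = \left(- \frac{8904}{79278775} - \frac{\sqrt{2441}}{79278775}\right) \frac{1}{7462} = - \frac{636}{42255587075} - \frac{\sqrt{2441}}{591578219050}$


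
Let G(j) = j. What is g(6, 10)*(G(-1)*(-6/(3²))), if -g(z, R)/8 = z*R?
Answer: -320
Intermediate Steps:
g(z, R) = -8*R*z (g(z, R) = -8*z*R = -8*R*z)
g(6, 10)*(G(-1)*(-6/(3²))) = (-8*10*6)*(-(-6)/(3²)) = -(-480)*(-6/9) = -(-480)*(-6*⅑) = -(-480)*(-2)/3 = -480*⅔ = -320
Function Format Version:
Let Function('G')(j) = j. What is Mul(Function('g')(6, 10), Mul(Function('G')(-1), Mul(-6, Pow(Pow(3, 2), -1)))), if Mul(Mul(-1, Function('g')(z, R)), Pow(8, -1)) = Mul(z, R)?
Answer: -320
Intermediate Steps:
Function('g')(z, R) = Mul(-8, R, z) (Function('g')(z, R) = Mul(-8, Mul(z, R)) = Mul(-8, Mul(R, z)) = Mul(-8, R, z))
Mul(Function('g')(6, 10), Mul(Function('G')(-1), Mul(-6, Pow(Pow(3, 2), -1)))) = Mul(Mul(-8, 10, 6), Mul(-1, Mul(-6, Pow(Pow(3, 2), -1)))) = Mul(-480, Mul(-1, Mul(-6, Pow(9, -1)))) = Mul(-480, Mul(-1, Mul(-6, Rational(1, 9)))) = Mul(-480, Mul(-1, Rational(-2, 3))) = Mul(-480, Rational(2, 3)) = -320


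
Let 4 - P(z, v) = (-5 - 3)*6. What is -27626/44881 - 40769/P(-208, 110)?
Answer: -1831190041/2333812 ≈ -784.63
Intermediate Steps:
P(z, v) = 52 (P(z, v) = 4 - (-5 - 3)*6 = 4 - (-8)*6 = 4 - 1*(-48) = 4 + 48 = 52)
-27626/44881 - 40769/P(-208, 110) = -27626/44881 - 40769/52 = -1831190041/2333812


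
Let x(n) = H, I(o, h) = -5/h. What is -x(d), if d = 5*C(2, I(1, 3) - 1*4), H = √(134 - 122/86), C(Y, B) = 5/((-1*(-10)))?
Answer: -√245143/43 ≈ -11.514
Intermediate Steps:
C(Y, B) = ½ (C(Y, B) = 5/10 = 5*(⅒) = ½)
H = √245143/43 (H = √(134 - 122*1/86) = √(134 - 61/43) = √(5701/43) = √245143/43 ≈ 11.514)
d = 5/2 (d = 5*(½) = 5/2 ≈ 2.5000)
x(n) = √245143/43
-x(d) = -√245143/43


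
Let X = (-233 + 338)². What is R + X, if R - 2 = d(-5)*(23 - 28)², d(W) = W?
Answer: 10902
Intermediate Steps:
X = 11025 (X = 105² = 11025)
R = -123 (R = 2 - 5*(23 - 28)² = 2 - 5*(-5)² = 2 - 5*25 = 2 - 125 = -123)
R + X = -123 + 11025 = 10902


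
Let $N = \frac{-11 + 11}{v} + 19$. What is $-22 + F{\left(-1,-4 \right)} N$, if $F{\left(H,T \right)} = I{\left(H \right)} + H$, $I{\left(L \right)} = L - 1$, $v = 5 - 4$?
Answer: $-79$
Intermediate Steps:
$v = 1$ ($v = 5 - 4 = 1$)
$I{\left(L \right)} = -1 + L$ ($I{\left(L \right)} = L - 1 = -1 + L$)
$F{\left(H,T \right)} = -1 + 2 H$ ($F{\left(H,T \right)} = \left(-1 + H\right) + H = -1 + 2 H$)
$N = 19$ ($N = \frac{-11 + 11}{1} + 19 = 0 \cdot 1 + 19 = 0 + 19 = 19$)
$-22 + F{\left(-1,-4 \right)} N = -22 + \left(-1 + 2 \left(-1\right)\right) 19 = -22 + \left(-1 - 2\right) 19 = -22 - 57 = -79$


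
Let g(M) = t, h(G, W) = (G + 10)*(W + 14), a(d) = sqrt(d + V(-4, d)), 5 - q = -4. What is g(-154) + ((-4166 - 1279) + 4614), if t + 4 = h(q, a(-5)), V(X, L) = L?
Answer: -569 + 19*I*sqrt(10) ≈ -569.0 + 60.083*I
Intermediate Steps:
q = 9 (q = 5 - 1*(-4) = 5 + 4 = 9)
a(d) = sqrt(2)*sqrt(d) (a(d) = sqrt(d + d) = sqrt(2*d) = sqrt(2)*sqrt(d))
h(G, W) = (10 + G)*(14 + W)
t = 262 + 19*I*sqrt(10) (t = -4 + (140 + 10*(sqrt(2)*sqrt(-5)) + 14*9 + 9*(sqrt(2)*sqrt(-5))) = -4 + (140 + 10*(sqrt(2)*(I*sqrt(5))) + 126 + 9*(sqrt(2)*(I*sqrt(5)))) = -4 + (140 + 10*(I*sqrt(10)) + 126 + 9*(I*sqrt(10))) = -4 + (140 + 10*I*sqrt(10) + 126 + 9*I*sqrt(10)) = -4 + (266 + 19*I*sqrt(10)) = 262 + 19*I*sqrt(10) ≈ 262.0 + 60.083*I)
g(M) = 262 + 19*I*sqrt(10)
g(-154) + ((-4166 - 1279) + 4614) = (262 + 19*I*sqrt(10)) + ((-4166 - 1279) + 4614) = (262 + 19*I*sqrt(10)) + (-5445 + 4614) = (262 + 19*I*sqrt(10)) - 831 = -569 + 19*I*sqrt(10)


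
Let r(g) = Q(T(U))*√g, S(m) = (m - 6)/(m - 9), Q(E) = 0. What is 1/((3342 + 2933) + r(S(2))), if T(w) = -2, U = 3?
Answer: 1/6275 ≈ 0.00015936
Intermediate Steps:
S(m) = (-6 + m)/(-9 + m)
r(g) = 0 (r(g) = 0*√g = 0)
1/((3342 + 2933) + r(S(2))) = 1/((3342 + 2933) + 0) = 1/(6275 + 0) = 1/6275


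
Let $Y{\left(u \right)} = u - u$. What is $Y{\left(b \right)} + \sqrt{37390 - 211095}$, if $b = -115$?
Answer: $7 i \sqrt{3545} \approx 416.78 i$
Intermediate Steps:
$Y{\left(u \right)} = 0$
$Y{\left(b \right)} + \sqrt{37390 - 211095} = 0 + \sqrt{37390 - 211095} = 0 + \sqrt{-173705} = 0 + 7 i \sqrt{3545} = 7 i \sqrt{3545}$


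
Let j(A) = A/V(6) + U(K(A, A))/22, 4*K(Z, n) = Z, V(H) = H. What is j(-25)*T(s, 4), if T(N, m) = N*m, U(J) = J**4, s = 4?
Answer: 1101475/1056 ≈ 1043.1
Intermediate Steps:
K(Z, n) = Z/4
j(A) = A/6 + A**4/5632 (j(A) = A/6 + (A/4)**4/22 = A*(1/6) + (A**4/256)*(1/22) = A/6 + A**4/5632)
j(-25)*T(s, 4) = ((1/6)*(-25) + (1/5632)*(-25)**4)*(4*4) = (-25/6 + (1/5632)*390625)*16 = (-25/6 + 390625/5632)*16 = (1101475/16896)*16 = 1101475/1056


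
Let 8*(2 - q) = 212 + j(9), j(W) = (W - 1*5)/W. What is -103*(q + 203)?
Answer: -165418/9 ≈ -18380.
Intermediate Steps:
j(W) = (-5 + W)/W (j(W) = (W - 5)/W = (-5 + W)/W)
q = -221/9 (q = 2 - (212 + (-5 + 9)/9)/8 = 2 - (212 + (⅑)*4)/8 = 2 - (212 + 4/9)/8 = 2 - ⅛*1912/9 = 2 - 239/9 = -221/9 ≈ -24.556)
-103*(q + 203) = -103*(-221/9 + 203) = -103*1606/9 = -165418/9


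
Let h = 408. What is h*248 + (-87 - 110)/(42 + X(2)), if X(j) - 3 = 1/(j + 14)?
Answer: 72950512/721 ≈ 1.0118e+5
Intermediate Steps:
X(j) = 3 + 1/(14 + j) (X(j) = 3 + 1/(j + 14) = 3 + 1/(14 + j))
h*248 + (-87 - 110)/(42 + X(2)) = 408*248 + (-87 - 110)/(42 + (43 + 3*2)/(14 + 2)) = 101184 - 197/(42 + (43 + 6)/16) = 101184 - 197/(42 + (1/16)*49) = 101184 - 197/(42 + 49/16) = 101184 - 197/721/16 = 101184 - 197*16/721 = 101184 - 3152/721 = 72950512/721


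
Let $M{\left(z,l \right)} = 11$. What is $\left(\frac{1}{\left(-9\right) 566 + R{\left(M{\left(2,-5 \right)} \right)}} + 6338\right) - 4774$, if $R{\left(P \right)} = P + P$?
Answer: $\frac{7932607}{5072} \approx 1564.0$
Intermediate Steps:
$R{\left(P \right)} = 2 P$
$\left(\frac{1}{\left(-9\right) 566 + R{\left(M{\left(2,-5 \right)} \right)}} + 6338\right) - 4774 = \left(\frac{1}{\left(-9\right) 566 + 2 \cdot 11} + 6338\right) - 4774 = \left(\frac{1}{-5094 + 22} + 6338\right) - 4774 = \left(\frac{1}{-5072} + 6338\right) - 4774 = \left(- \frac{1}{5072} + 6338\right) - 4774 = \frac{32146335}{5072} - 4774 = \frac{7932607}{5072}$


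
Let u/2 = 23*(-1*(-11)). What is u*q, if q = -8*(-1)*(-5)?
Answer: -20240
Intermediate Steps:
u = 506 (u = 2*(23*(-1*(-11))) = 2*(23*11) = 2*253 = 506)
q = -40 (q = 8*(-5) = -40)
u*q = 506*(-40) = -20240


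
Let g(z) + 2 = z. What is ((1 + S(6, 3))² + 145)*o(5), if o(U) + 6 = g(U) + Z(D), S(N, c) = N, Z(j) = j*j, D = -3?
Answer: 1164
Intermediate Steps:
g(z) = -2 + z
Z(j) = j²
o(U) = 1 + U (o(U) = -6 + ((-2 + U) + (-3)²) = -6 + ((-2 + U) + 9) = -6 + (7 + U) = 1 + U)
((1 + S(6, 3))² + 145)*o(5) = ((1 + 6)² + 145)*(1 + 5) = (7² + 145)*6 = (49 + 145)*6 = 194*6 = 1164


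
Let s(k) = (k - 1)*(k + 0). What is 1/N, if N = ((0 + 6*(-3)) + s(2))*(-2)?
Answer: 1/32 ≈ 0.031250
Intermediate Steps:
s(k) = k*(-1 + k) (s(k) = (-1 + k)*k = k*(-1 + k))
N = 32 (N = ((0 + 6*(-3)) + 2*(-1 + 2))*(-2) = ((0 - 18) + 2*1)*(-2) = (-18 + 2)*(-2) = -16*(-2) = 32)
1/N = 1/32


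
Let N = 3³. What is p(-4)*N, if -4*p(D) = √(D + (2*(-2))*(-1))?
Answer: 0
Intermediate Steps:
p(D) = -√(4 + D)/4 (p(D) = -√(D + (2*(-2))*(-1))/4 = -√(D - 4*(-1))/4 = -√(D + 4)/4 = -√(4 + D)/4)
N = 27
p(-4)*N = -√(4 - 4)/4*27 = -√0/4*27 = -¼*0*27 = 0*27 = 0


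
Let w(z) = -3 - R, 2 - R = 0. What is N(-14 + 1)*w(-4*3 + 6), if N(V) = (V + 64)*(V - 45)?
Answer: 14790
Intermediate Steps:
R = 2 (R = 2 - 1*0 = 2 + 0 = 2)
N(V) = (-45 + V)*(64 + V) (N(V) = (64 + V)*(-45 + V) = (-45 + V)*(64 + V))
w(z) = -5 (w(z) = -3 - 1*2 = -3 - 2 = -5)
N(-14 + 1)*w(-4*3 + 6) = (-2880 + (-14 + 1)**2 + 19*(-14 + 1))*(-5) = (-2880 + (-13)**2 + 19*(-13))*(-5) = (-2880 + 169 - 247)*(-5) = -2958*(-5) = 14790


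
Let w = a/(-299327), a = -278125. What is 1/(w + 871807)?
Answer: 299327/260955652014 ≈ 1.1470e-6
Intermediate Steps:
w = 278125/299327 (w = -278125/(-299327) = -278125*(-1/299327) = 278125/299327 ≈ 0.92917)
1/(w + 871807) = 1/(278125/299327 + 871807) = 1/(260955652014/299327) = 299327/260955652014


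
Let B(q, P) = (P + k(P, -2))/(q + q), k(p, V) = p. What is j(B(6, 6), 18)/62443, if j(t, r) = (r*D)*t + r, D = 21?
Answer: 396/62443 ≈ 0.0063418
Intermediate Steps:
B(q, P) = P/q (B(q, P) = (P + P)/(q + q) = (2*P)/((2*q)) = (2*P)*(1/(2*q)) = P/q)
j(t, r) = r + 21*r*t (j(t, r) = (r*21)*t + r = (21*r)*t + r = 21*r*t + r = r + 21*r*t)
j(B(6, 6), 18)/62443 = (18*(1 + 21*(6/6)))/62443 = (18*(1 + 21*(6*(⅙))))*(1/62443) = (18*(1 + 21*1))*(1/62443) = (18*(1 + 21))*(1/62443) = (18*22)*(1/62443) = 396*(1/62443) = 396/62443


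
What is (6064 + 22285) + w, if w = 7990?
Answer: 36339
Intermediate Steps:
(6064 + 22285) + w = (6064 + 22285) + 7990 = 28349 + 7990 = 36339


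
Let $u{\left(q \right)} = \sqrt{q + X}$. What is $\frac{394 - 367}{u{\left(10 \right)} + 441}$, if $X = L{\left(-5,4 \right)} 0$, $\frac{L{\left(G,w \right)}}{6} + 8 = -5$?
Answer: $\frac{11907}{194471} - \frac{27 \sqrt{10}}{194471} \approx 0.060789$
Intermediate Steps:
$L{\left(G,w \right)} = -78$ ($L{\left(G,w \right)} = -48 + 6 \left(-5\right) = -48 - 30 = -78$)
$X = 0$ ($X = \left(-78\right) 0 = 0$)
$u{\left(q \right)} = \sqrt{q}$ ($u{\left(q \right)} = \sqrt{q + 0} = \sqrt{q}$)
$\frac{394 - 367}{u{\left(10 \right)} + 441} = \frac{394 - 367}{\sqrt{10} + 441} = \frac{27}{441 + \sqrt{10}}$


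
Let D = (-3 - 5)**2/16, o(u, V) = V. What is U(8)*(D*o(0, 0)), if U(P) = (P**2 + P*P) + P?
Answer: 0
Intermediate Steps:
U(P) = P + 2*P**2 (U(P) = (P**2 + P**2) + P = 2*P**2 + P = P + 2*P**2)
D = 4 (D = (-8)**2*(1/16) = 64*(1/16) = 4)
U(8)*(D*o(0, 0)) = (8*(1 + 2*8))*(4*0) = (8*(1 + 16))*0 = (8*17)*0 = 136*0 = 0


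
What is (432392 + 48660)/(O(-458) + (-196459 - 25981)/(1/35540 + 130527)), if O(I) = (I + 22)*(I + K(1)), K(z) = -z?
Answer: 557891588199803/232088309487611 ≈ 2.4038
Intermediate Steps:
O(I) = (-1 + I)*(22 + I) (O(I) = (I + 22)*(I - 1*1) = (22 + I)*(I - 1) = (22 + I)*(-1 + I) = (-1 + I)*(22 + I))
(432392 + 48660)/(O(-458) + (-196459 - 25981)/(1/35540 + 130527)) = (432392 + 48660)/((-22 + (-458)² + 21*(-458)) + (-196459 - 25981)/(1/35540 + 130527)) = 481052/((-22 + 209764 - 9618) - 222440/(1/35540 + 130527)) = 481052/(200124 - 222440/4638929581/35540) = 481052/(200124 - 222440*35540/4638929581) = 481052/(200124 - 7905517600/4638929581) = 481052/(928353237950444/4638929581) = 481052*(4638929581/928353237950444) = 557891588199803/232088309487611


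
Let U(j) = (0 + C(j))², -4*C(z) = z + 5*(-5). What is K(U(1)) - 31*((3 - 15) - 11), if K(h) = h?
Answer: 749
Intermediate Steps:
C(z) = 25/4 - z/4 (C(z) = -(z + 5*(-5))/4 = -(z - 25)/4 = -(-25 + z)/4 = 25/4 - z/4)
U(j) = (25/4 - j/4)² (U(j) = (0 + (25/4 - j/4))² = (25/4 - j/4)²)
K(U(1)) - 31*((3 - 15) - 11) = (-25 + 1)²/16 - 31*((3 - 15) - 11) = (1/16)*(-24)² - 31*(-12 - 11) = (1/16)*576 - 31*(-23) = 36 + 713 = 749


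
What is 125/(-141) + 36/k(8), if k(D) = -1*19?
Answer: -7451/2679 ≈ -2.7813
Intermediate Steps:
k(D) = -19
125/(-141) + 36/k(8) = 125/(-141) + 36/(-19) = 125*(-1/141) + 36*(-1/19) = -125/141 - 36/19 = -7451/2679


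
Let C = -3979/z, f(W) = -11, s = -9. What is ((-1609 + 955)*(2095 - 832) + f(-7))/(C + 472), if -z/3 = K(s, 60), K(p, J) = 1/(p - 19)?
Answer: 2478039/109996 ≈ 22.528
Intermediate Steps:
K(p, J) = 1/(-19 + p)
z = 3/28 (z = -3/(-19 - 9) = -3/(-28) = -3*(-1/28) = 3/28 ≈ 0.10714)
C = -111412/3 (C = -3979/3/28 = -3979*28/3 = -111412/3 ≈ -37137.)
((-1609 + 955)*(2095 - 832) + f(-7))/(C + 472) = ((-1609 + 955)*(2095 - 832) - 11)/(-111412/3 + 472) = (-654*1263 - 11)/(-109996/3) = (-826002 - 11)*(-3/109996) = -826013*(-3/109996) = 2478039/109996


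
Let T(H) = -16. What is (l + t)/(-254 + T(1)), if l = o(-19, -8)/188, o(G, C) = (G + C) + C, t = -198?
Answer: 37259/50760 ≈ 0.73402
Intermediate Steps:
o(G, C) = G + 2*C (o(G, C) = (C + G) + C = G + 2*C)
l = -35/188 (l = (-19 + 2*(-8))/188 = (-19 - 16)*(1/188) = -35*1/188 = -35/188 ≈ -0.18617)
(l + t)/(-254 + T(1)) = (-35/188 - 198)/(-254 - 16) = -37259/188/(-270) = -1/270*(-37259/188) = 37259/50760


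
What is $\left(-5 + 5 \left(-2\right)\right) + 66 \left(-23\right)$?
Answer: $-1533$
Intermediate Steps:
$\left(-5 + 5 \left(-2\right)\right) + 66 \left(-23\right) = \left(-5 - 10\right) - 1518 = -15 - 1518 = -1533$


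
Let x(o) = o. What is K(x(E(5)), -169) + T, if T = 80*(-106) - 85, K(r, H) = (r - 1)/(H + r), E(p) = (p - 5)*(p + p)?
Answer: -1447484/169 ≈ -8565.0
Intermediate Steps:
E(p) = 2*p*(-5 + p) (E(p) = (-5 + p)*(2*p) = 2*p*(-5 + p))
K(r, H) = (-1 + r)/(H + r)
T = -8565 (T = -8480 - 85 = -8565)
K(x(E(5)), -169) + T = (-1 + 2*5*(-5 + 5))/(-169 + 2*5*(-5 + 5)) - 8565 = (-1 + 2*5*0)/(-169 + 2*5*0) - 8565 = (-1 + 0)/(-169 + 0) - 8565 = -1/(-169) - 8565 = -1/169*(-1) - 8565 = 1/169 - 8565 = -1447484/169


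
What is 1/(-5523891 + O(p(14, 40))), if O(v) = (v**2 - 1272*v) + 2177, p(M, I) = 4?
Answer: -1/5526786 ≈ -1.8094e-7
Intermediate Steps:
O(v) = 2177 + v**2 - 1272*v
1/(-5523891 + O(p(14, 40))) = 1/(-5523891 + (2177 + 4**2 - 1272*4)) = 1/(-5523891 + (2177 + 16 - 5088)) = 1/(-5523891 - 2895) = 1/(-5526786) = -1/5526786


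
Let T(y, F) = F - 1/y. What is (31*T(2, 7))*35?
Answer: 14105/2 ≈ 7052.5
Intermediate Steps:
(31*T(2, 7))*35 = (31*(7 - 1/2))*35 = (31*(7 - 1*½))*35 = (31*(7 - ½))*35 = (31*(13/2))*35 = (403/2)*35 = 14105/2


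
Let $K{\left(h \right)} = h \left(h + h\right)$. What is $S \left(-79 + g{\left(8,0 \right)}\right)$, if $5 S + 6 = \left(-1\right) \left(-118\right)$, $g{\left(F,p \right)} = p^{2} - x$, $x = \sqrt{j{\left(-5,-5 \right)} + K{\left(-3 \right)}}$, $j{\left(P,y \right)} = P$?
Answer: $- \frac{8848}{5} - \frac{112 \sqrt{13}}{5} \approx -1850.4$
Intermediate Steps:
$K{\left(h \right)} = 2 h^{2}$ ($K{\left(h \right)} = h 2 h = 2 h^{2}$)
$x = \sqrt{13}$ ($x = \sqrt{-5 + 2 \left(-3\right)^{2}} = \sqrt{-5 + 2 \cdot 9} = \sqrt{-5 + 18} = \sqrt{13} \approx 3.6056$)
$g{\left(F,p \right)} = p^{2} - \sqrt{13}$
$S = \frac{112}{5}$ ($S = - \frac{6}{5} + \frac{\left(-1\right) \left(-118\right)}{5} = - \frac{6}{5} + \frac{1}{5} \cdot 118 = - \frac{6}{5} + \frac{118}{5} = \frac{112}{5} \approx 22.4$)
$S \left(-79 + g{\left(8,0 \right)}\right) = \frac{112 \left(-79 + \left(0^{2} - \sqrt{13}\right)\right)}{5} = \frac{112 \left(-79 + \left(0 - \sqrt{13}\right)\right)}{5} = \frac{112 \left(-79 - \sqrt{13}\right)}{5} = - \frac{8848}{5} - \frac{112 \sqrt{13}}{5}$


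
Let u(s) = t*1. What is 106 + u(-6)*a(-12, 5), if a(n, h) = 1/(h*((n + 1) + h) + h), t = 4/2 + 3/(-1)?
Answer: 2651/25 ≈ 106.04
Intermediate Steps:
t = -1 (t = 4*(½) + 3*(-1) = 2 - 3 = -1)
a(n, h) = 1/(h + h*(1 + h + n)) (a(n, h) = 1/(h*((1 + n) + h) + h) = 1/(h*(1 + h + n) + h) = 1/(h + h*(1 + h + n)))
u(s) = -1 (u(s) = -1*1 = -1)
106 + u(-6)*a(-12, 5) = 106 - 1/(5*(2 + 5 - 12)) = 106 - 1/(5*(-5)) = 106 - (-1)/(5*5) = 106 - 1*(-1/25) = 106 + 1/25 = 2651/25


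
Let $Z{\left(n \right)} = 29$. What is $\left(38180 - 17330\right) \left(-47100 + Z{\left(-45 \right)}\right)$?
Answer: $-981430350$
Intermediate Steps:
$\left(38180 - 17330\right) \left(-47100 + Z{\left(-45 \right)}\right) = \left(38180 - 17330\right) \left(-47100 + 29\right) = 20850 \left(-47071\right) = -981430350$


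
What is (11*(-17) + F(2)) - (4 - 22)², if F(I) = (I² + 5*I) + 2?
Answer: -495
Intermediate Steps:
F(I) = 2 + I² + 5*I
(11*(-17) + F(2)) - (4 - 22)² = (11*(-17) + (2 + 2² + 5*2)) - (4 - 22)² = (-187 + (2 + 4 + 10)) - 1*(-18)² = (-187 + 16) - 1*324 = -171 - 324 = -495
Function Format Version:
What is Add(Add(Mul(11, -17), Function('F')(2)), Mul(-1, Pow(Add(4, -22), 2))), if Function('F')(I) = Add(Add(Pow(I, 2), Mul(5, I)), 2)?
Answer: -495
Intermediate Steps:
Function('F')(I) = Add(2, Pow(I, 2), Mul(5, I))
Add(Add(Mul(11, -17), Function('F')(2)), Mul(-1, Pow(Add(4, -22), 2))) = Add(Add(Mul(11, -17), Add(2, Pow(2, 2), Mul(5, 2))), Mul(-1, Pow(Add(4, -22), 2))) = Add(Add(-187, Add(2, 4, 10)), Mul(-1, Pow(-18, 2))) = Add(Add(-187, 16), Mul(-1, 324)) = Add(-171, -324) = -495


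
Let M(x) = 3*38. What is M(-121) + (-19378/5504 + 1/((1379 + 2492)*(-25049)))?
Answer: 29481044035729/266846796608 ≈ 110.48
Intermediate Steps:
M(x) = 114
M(-121) + (-19378/5504 + 1/((1379 + 2492)*(-25049))) = 114 + (-19378/5504 + 1/((1379 + 2492)*(-25049))) = 114 + (-19378*1/5504 - 1/25049/3871) = 114 + (-9689/2752 + (1/3871)*(-1/25049)) = 114 + (-9689/2752 - 1/96964679) = 114 - 939490777583/266846796608 = 29481044035729/266846796608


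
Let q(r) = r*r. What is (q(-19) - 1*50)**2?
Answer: 96721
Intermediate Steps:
q(r) = r**2
(q(-19) - 1*50)**2 = ((-19)**2 - 1*50)**2 = (361 - 50)**2 = 311**2 = 96721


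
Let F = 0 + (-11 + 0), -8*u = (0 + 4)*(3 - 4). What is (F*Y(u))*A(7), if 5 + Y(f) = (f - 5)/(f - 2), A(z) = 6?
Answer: 132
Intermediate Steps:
u = ½ (u = -(0 + 4)*(3 - 4)/8 = -(-1)/2 = -⅛*(-4) = ½ ≈ 0.50000)
Y(f) = -5 + (-5 + f)/(-2 + f) (Y(f) = -5 + (f - 5)/(f - 2) = -5 + (-5 + f)/(-2 + f))
F = -11 (F = 0 - 11 = -11)
(F*Y(u))*A(7) = -11*(5 - 4*½)/(-2 + ½)*6 = -11*(5 - 2)/(-3/2)*6 = -(-22)*3/3*6 = -11*(-2)*6 = 22*6 = 132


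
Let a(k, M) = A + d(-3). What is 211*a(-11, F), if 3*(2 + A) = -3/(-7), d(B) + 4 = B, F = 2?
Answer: -13082/7 ≈ -1868.9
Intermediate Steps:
d(B) = -4 + B
A = -13/7 (A = -2 + (-3/(-7))/3 = -2 + (-3*(-1/7))/3 = -2 + (1/3)*(3/7) = -2 + 1/7 = -13/7 ≈ -1.8571)
a(k, M) = -62/7 (a(k, M) = -13/7 + (-4 - 3) = -13/7 - 7 = -62/7)
211*a(-11, F) = 211*(-62/7) = -13082/7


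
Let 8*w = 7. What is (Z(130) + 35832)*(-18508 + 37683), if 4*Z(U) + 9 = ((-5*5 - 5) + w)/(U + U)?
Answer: 87940469665/128 ≈ 6.8703e+8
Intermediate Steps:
w = 7/8 (w = (1/8)*7 = 7/8 ≈ 0.87500)
Z(U) = -9/4 - 233/(64*U) (Z(U) = -9/4 + (((-5*5 - 5) + 7/8)/(U + U))/4 = -9/4 + (((-25 - 5) + 7/8)/((2*U)))/4 = -9/4 + ((-30 + 7/8)*(1/(2*U)))/4 = -9/4 + (-233/(16*U))/4 = -9/4 - 233/(64*U))
(Z(130) + 35832)*(-18508 + 37683) = ((1/64)*(-233 - 144*130)/130 + 35832)*(-18508 + 37683) = ((1/64)*(1/130)*(-233 - 18720) + 35832)*19175 = ((1/64)*(1/130)*(-18953) + 35832)*19175 = (-18953/8320 + 35832)*19175 = (298103287/8320)*19175 = 87940469665/128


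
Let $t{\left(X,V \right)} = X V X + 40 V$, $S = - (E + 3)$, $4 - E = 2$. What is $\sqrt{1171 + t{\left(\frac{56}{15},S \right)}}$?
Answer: $\frac{\sqrt{202795}}{15} \approx 30.022$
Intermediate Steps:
$E = 2$ ($E = 4 - 2 = 2$)
$S = -5$ ($S = - (2 + 3) = \left(-1\right) 5 = -5$)
$t{\left(X,V \right)} = 40 V + V X^{2}$ ($t{\left(X,V \right)} = V X X + 40 V = V X^{2} + 40 V = 40 V + V X^{2}$)
$\sqrt{1171 + t{\left(\frac{56}{15},S \right)}} = \sqrt{1171 - 5 \left(40 + \left(\frac{56}{15}\right)^{2}\right)} = \sqrt{1171 - 5 \left(40 + \frac{3136}{225}\right)} = \sqrt{1171 - \frac{12136}{45}} = \sqrt{\frac{40559}{45}} = \frac{\sqrt{202795}}{15}$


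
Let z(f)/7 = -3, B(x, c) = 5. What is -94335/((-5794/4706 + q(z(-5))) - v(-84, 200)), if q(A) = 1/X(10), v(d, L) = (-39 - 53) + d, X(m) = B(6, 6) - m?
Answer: -1109851275/2053802 ≈ -540.39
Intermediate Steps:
z(f) = -21 (z(f) = 7*(-3) = -21)
X(m) = 5 - m
v(d, L) = -92 + d
q(A) = -1/5 (q(A) = 1/(5 - 1*10) = 1/(5 - 10) = 1/(-5) = -1/5)
-94335/((-5794/4706 + q(z(-5))) - v(-84, 200)) = -94335/((-5794/4706 - 1/5) - (-92 - 84)) = -94335/((-5794*1/4706 - 1/5) - 1*(-176)) = -94335/((-2897/2353 - 1/5) + 176) = -94335/(-16838/11765 + 176) = -94335/2053802/11765 = -94335*11765/2053802 = -1109851275/2053802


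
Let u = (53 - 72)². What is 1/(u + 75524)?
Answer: 1/75885 ≈ 1.3178e-5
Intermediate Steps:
u = 361 (u = (-19)² = 361)
1/(u + 75524) = 1/(361 + 75524) = 1/75885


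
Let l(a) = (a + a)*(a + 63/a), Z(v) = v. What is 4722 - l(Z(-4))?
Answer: 4564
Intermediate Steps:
l(a) = 2*a*(a + 63/a) (l(a) = (2*a)*(a + 63/a) = 2*a*(a + 63/a))
4722 - l(Z(-4)) = 4722 - (126 + 2*(-4)**2) = 4722 - (126 + 2*16) = 4722 - (126 + 32) = 4722 - 1*158 = 4722 - 158 = 4564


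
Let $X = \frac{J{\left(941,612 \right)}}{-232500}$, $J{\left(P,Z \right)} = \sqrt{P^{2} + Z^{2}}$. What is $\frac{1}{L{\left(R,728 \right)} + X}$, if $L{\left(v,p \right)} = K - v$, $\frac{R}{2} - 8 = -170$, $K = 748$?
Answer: $\frac{2317932000000}{2484823103949599} + \frac{46500 \sqrt{50401}}{2484823103949599} \approx 0.00093284$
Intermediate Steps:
$R = -324$ ($R = 16 + 2 \left(-170\right) = 16 - 340 = -324$)
$X = - \frac{\sqrt{50401}}{46500}$ ($X = \frac{\sqrt{941^{2} + 612^{2}}}{-232500} = \sqrt{885481 + 374544} \left(- \frac{1}{232500}\right) = \sqrt{1260025} \left(- \frac{1}{232500}\right) = 5 \sqrt{50401} \left(- \frac{1}{232500}\right) = - \frac{\sqrt{50401}}{46500} \approx -0.004828$)
$L{\left(v,p \right)} = 748 - v$
$\frac{1}{L{\left(R,728 \right)} + X} = \frac{1}{\left(748 - -324\right) - \frac{\sqrt{50401}}{46500}} = \frac{1}{\left(748 + 324\right) - \frac{\sqrt{50401}}{46500}} = \frac{1}{1072 - \frac{\sqrt{50401}}{46500}}$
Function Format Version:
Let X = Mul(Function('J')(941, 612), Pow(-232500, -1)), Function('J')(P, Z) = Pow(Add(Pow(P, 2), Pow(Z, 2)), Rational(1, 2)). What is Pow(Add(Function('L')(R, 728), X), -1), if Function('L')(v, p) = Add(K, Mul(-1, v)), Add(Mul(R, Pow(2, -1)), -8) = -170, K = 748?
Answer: Add(Rational(2317932000000, 2484823103949599), Mul(Rational(46500, 2484823103949599), Pow(50401, Rational(1, 2)))) ≈ 0.00093284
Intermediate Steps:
R = -324 (R = Add(16, Mul(2, -170)) = Add(16, -340) = -324)
X = Mul(Rational(-1, 46500), Pow(50401, Rational(1, 2))) (X = Mul(Pow(Add(Pow(941, 2), Pow(612, 2)), Rational(1, 2)), Pow(-232500, -1)) = Mul(Pow(Add(885481, 374544), Rational(1, 2)), Rational(-1, 232500)) = Mul(Pow(1260025, Rational(1, 2)), Rational(-1, 232500)) = Mul(Mul(5, Pow(50401, Rational(1, 2))), Rational(-1, 232500)) = Mul(Rational(-1, 46500), Pow(50401, Rational(1, 2))) ≈ -0.0048280)
Function('L')(v, p) = Add(748, Mul(-1, v))
Pow(Add(Function('L')(R, 728), X), -1) = Pow(Add(Add(748, Mul(-1, -324)), Mul(Rational(-1, 46500), Pow(50401, Rational(1, 2)))), -1) = Pow(Add(Add(748, 324), Mul(Rational(-1, 46500), Pow(50401, Rational(1, 2)))), -1) = Pow(Add(1072, Mul(Rational(-1, 46500), Pow(50401, Rational(1, 2)))), -1)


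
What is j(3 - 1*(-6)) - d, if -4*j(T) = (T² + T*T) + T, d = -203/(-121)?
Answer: -21503/484 ≈ -44.428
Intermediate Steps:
d = 203/121 (d = -203*(-1/121) = 203/121 ≈ 1.6777)
j(T) = -T²/2 - T/4 (j(T) = -((T² + T*T) + T)/4 = -((T² + T²) + T)/4 = -(2*T² + T)/4 = -(T + 2*T²)/4 = -T²/2 - T/4)
j(3 - 1*(-6)) - d = -(3 - 1*(-6))*(1 + 2*(3 - 1*(-6)))/4 - 1*203/121 = -(3 + 6)*(1 + 2*(3 + 6))/4 - 203/121 = -¼*9*(1 + 2*9) - 203/121 = -¼*9*(1 + 18) - 203/121 = -¼*9*19 - 203/121 = -171/4 - 203/121 = -21503/484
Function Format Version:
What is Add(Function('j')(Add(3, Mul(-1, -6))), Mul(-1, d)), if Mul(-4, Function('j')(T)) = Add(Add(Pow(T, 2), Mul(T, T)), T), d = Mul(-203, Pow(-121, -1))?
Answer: Rational(-21503, 484) ≈ -44.428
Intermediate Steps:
d = Rational(203, 121) (d = Mul(-203, Rational(-1, 121)) = Rational(203, 121) ≈ 1.6777)
Function('j')(T) = Add(Mul(Rational(-1, 2), Pow(T, 2)), Mul(Rational(-1, 4), T)) (Function('j')(T) = Mul(Rational(-1, 4), Add(Add(Pow(T, 2), Mul(T, T)), T)) = Mul(Rational(-1, 4), Add(Add(Pow(T, 2), Pow(T, 2)), T)) = Mul(Rational(-1, 4), Add(Mul(2, Pow(T, 2)), T)) = Mul(Rational(-1, 4), Add(T, Mul(2, Pow(T, 2)))) = Add(Mul(Rational(-1, 2), Pow(T, 2)), Mul(Rational(-1, 4), T)))
Add(Function('j')(Add(3, Mul(-1, -6))), Mul(-1, d)) = Add(Mul(Rational(-1, 4), Add(3, Mul(-1, -6)), Add(1, Mul(2, Add(3, Mul(-1, -6))))), Mul(-1, Rational(203, 121))) = Add(Mul(Rational(-1, 4), Add(3, 6), Add(1, Mul(2, Add(3, 6)))), Rational(-203, 121)) = Add(Mul(Rational(-1, 4), 9, Add(1, Mul(2, 9))), Rational(-203, 121)) = Add(Mul(Rational(-1, 4), 9, Add(1, 18)), Rational(-203, 121)) = Add(Mul(Rational(-1, 4), 9, 19), Rational(-203, 121)) = Add(Rational(-171, 4), Rational(-203, 121)) = Rational(-21503, 484)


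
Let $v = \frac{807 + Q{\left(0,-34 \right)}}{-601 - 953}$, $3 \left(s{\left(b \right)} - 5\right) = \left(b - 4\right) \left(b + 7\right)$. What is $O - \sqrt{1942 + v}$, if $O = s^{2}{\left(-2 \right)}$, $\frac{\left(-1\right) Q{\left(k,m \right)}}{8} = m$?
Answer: $25 - \frac{\sqrt{4688090106}}{1554} \approx -19.06$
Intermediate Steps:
$s{\left(b \right)} = 5 + \frac{\left(-4 + b\right) \left(7 + b\right)}{3}$ ($s{\left(b \right)} = 5 + \frac{\left(b - 4\right) \left(b + 7\right)}{3} = 5 + \frac{\left(-4 + b\right) \left(7 + b\right)}{3}$)
$Q{\left(k,m \right)} = - 8 m$
$v = - \frac{1079}{1554}$ ($v = \frac{807 - -272}{-601 - 953} = \frac{807 + 272}{-1554} = 1079 \left(- \frac{1}{1554}\right) = - \frac{1079}{1554} \approx -0.69434$)
$O = 25$ ($O = \left(- \frac{13}{3} - 2 + \frac{\left(-2\right)^{2}}{3}\right)^{2} = \left(- \frac{13}{3} - 2 + \frac{1}{3} \cdot 4\right)^{2} = \left(- \frac{13}{3} - 2 + \frac{4}{3}\right)^{2} = \left(-5\right)^{2} = 25$)
$O - \sqrt{1942 + v} = 25 - \sqrt{1942 - \frac{1079}{1554}} = 25 - \sqrt{\frac{3016789}{1554}} = 25 - \frac{\sqrt{4688090106}}{1554}$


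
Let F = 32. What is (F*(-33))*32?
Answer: -33792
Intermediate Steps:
(F*(-33))*32 = (32*(-33))*32 = -1056*32 = -33792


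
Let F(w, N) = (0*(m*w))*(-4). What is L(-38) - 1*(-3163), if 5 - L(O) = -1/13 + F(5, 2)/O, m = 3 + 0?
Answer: 41185/13 ≈ 3168.1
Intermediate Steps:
m = 3
F(w, N) = 0 (F(w, N) = (0*(3*w))*(-4) = 0*(-4) = 0)
L(O) = 66/13 (L(O) = 5 - (-1/13 + 0/O) = 5 - (-1*1/13 + 0) = 5 - (-1/13 + 0) = 5 - 1*(-1/13) = 5 + 1/13 = 66/13)
L(-38) - 1*(-3163) = 66/13 - 1*(-3163) = 66/13 + 3163 = 41185/13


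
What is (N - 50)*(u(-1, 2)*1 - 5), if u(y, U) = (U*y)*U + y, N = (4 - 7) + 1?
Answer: 520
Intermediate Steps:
N = -2 (N = -3 + 1 = -2)
u(y, U) = y + y*U² (u(y, U) = y*U² + y = y + y*U²)
(N - 50)*(u(-1, 2)*1 - 5) = (-2 - 50)*(-(1 + 2²)*1 - 5) = -52*(-(1 + 4)*1 - 5) = -52*(-1*5*1 - 5) = -52*(-5*1 - 5) = -52*(-5 - 5) = -52*(-10) = 520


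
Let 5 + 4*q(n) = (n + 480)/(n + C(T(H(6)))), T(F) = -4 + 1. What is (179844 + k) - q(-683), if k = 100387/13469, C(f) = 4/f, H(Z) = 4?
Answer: 4973259178985/27651857 ≈ 1.7985e+5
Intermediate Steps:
T(F) = -3
k = 100387/13469 (k = 100387*(1/13469) = 100387/13469 ≈ 7.4532)
q(n) = -5/4 + (480 + n)/(4*(-4/3 + n)) (q(n) = -5/4 + ((n + 480)/(n + 4/(-3)))/4 = -5/4 + ((480 + n)/(n + 4*(-1/3)))/4 = -5/4 + ((480 + n)/(n - 4/3))/4 = -5/4 + ((480 + n)/(-4/3 + n))/4 = -5/4 + (480 + n)/(4*(-4/3 + n)))
(179844 + k) - q(-683) = (179844 + 100387/13469) - (365 - 3*(-683))/(-4 + 3*(-683)) = 2422419223/13469 - (365 + 2049)/(-4 - 2049) = 2422419223/13469 - 2414/(-2053) = 2422419223/13469 - (-1)*2414/2053 = 2422419223/13469 - 1*(-2414/2053) = 2422419223/13469 + 2414/2053 = 4973259178985/27651857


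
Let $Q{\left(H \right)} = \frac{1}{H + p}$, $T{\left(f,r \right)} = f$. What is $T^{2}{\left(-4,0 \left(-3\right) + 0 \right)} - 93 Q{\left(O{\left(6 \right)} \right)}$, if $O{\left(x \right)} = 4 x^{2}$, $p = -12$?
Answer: $\frac{673}{44} \approx 15.295$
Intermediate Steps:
$Q{\left(H \right)} = \frac{1}{-12 + H}$ ($Q{\left(H \right)} = \frac{1}{H - 12} = \frac{1}{-12 + H}$)
$T^{2}{\left(-4,0 \left(-3\right) + 0 \right)} - 93 Q{\left(O{\left(6 \right)} \right)} = \left(-4\right)^{2} - \frac{93}{-12 + 4 \cdot 6^{2}} = 16 - \frac{93}{-12 + 4 \cdot 36} = 16 - \frac{93}{-12 + 144} = 16 - \frac{93}{132} = 16 - \frac{31}{44} = \frac{673}{44}$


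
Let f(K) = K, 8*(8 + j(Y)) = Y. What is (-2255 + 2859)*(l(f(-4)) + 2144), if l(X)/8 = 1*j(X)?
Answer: 1253904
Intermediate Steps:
j(Y) = -8 + Y/8
l(X) = -64 + X (l(X) = 8*(1*(-8 + X/8)) = 8*(-8 + X/8) = -64 + X)
(-2255 + 2859)*(l(f(-4)) + 2144) = (-2255 + 2859)*((-64 - 4) + 2144) = 604*(-68 + 2144) = 604*2076 = 1253904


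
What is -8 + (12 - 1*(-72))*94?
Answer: 7888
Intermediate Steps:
-8 + (12 - 1*(-72))*94 = -8 + (12 + 72)*94 = -8 + 84*94 = -8 + 7896 = 7888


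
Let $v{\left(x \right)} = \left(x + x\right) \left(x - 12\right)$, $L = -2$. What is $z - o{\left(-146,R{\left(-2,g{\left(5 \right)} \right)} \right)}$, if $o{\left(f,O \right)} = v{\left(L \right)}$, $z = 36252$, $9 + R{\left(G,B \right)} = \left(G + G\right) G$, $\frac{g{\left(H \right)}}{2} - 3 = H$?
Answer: $36196$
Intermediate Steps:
$g{\left(H \right)} = 6 + 2 H$
$R{\left(G,B \right)} = -9 + 2 G^{2}$ ($R{\left(G,B \right)} = -9 + \left(G + G\right) G = -9 + 2 G G = -9 + 2 G^{2}$)
$v{\left(x \right)} = 2 x \left(-12 + x\right)$
$o{\left(f,O \right)} = 56$ ($o{\left(f,O \right)} = 2 \left(-2\right) \left(-12 - 2\right) = 2 \left(-2\right) \left(-14\right) = 56$)
$z - o{\left(-146,R{\left(-2,g{\left(5 \right)} \right)} \right)} = 36252 - 56 = 36196$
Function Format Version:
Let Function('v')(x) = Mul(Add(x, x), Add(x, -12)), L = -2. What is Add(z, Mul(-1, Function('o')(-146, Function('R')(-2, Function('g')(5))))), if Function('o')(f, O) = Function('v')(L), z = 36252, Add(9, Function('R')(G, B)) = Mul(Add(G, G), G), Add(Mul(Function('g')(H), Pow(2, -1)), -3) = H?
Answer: 36196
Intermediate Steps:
Function('g')(H) = Add(6, Mul(2, H))
Function('R')(G, B) = Add(-9, Mul(2, Pow(G, 2))) (Function('R')(G, B) = Add(-9, Mul(Add(G, G), G)) = Add(-9, Mul(Mul(2, G), G)) = Add(-9, Mul(2, Pow(G, 2))))
Function('v')(x) = Mul(2, x, Add(-12, x)) (Function('v')(x) = Mul(Mul(2, x), Add(-12, x)) = Mul(2, x, Add(-12, x)))
Function('o')(f, O) = 56 (Function('o')(f, O) = Mul(2, -2, Add(-12, -2)) = Mul(2, -2, -14) = 56)
Add(z, Mul(-1, Function('o')(-146, Function('R')(-2, Function('g')(5))))) = Add(36252, Mul(-1, 56)) = Add(36252, -56) = 36196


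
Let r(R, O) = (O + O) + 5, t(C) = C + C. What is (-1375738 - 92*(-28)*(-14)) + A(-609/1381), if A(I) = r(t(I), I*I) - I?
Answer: -2692522595526/1907161 ≈ -1.4118e+6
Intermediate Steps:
t(C) = 2*C
r(R, O) = 5 + 2*O (r(R, O) = 2*O + 5 = 5 + 2*O)
A(I) = 5 - I + 2*I**2 (A(I) = (5 + 2*(I*I)) - I = (5 + 2*I**2) - I = 5 - I + 2*I**2)
(-1375738 - 92*(-28)*(-14)) + A(-609/1381) = (-1375738 - 92*(-28)*(-14)) + (5 - (-609)/1381 + 2*(-609/1381)**2) = (-1375738 + 2576*(-14)) + (5 - (-609)/1381 + 2*(-609*1/1381)**2) = (-1375738 - 36064) + (5 - 1*(-609/1381) + 2*(-609/1381)**2) = -1411802 + (5 + 609/1381 + 2*(370881/1907161)) = -1411802 + (5 + 609/1381 + 741762/1907161) = -1411802 + 11118596/1907161 = -2692522595526/1907161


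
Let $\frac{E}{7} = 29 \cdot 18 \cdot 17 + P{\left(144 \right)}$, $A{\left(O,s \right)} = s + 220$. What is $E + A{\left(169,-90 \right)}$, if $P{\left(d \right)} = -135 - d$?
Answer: $60295$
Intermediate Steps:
$A{\left(O,s \right)} = 220 + s$
$E = 60165$ ($E = 7 \left(29 \cdot 18 \cdot 17 - 279\right) = 7 \left(522 \cdot 17 - 279\right) = 7 \left(8874 - 279\right) = 7 \cdot 8595 = 60165$)
$E + A{\left(169,-90 \right)} = 60165 + \left(220 - 90\right) = 60165 + 130 = 60295$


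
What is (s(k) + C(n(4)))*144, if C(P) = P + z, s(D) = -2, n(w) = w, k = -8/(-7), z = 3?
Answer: 720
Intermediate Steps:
k = 8/7 (k = -8*(-1/7) = 8/7 ≈ 1.1429)
C(P) = 3 + P (C(P) = P + 3 = 3 + P)
(s(k) + C(n(4)))*144 = (-2 + (3 + 4))*144 = (-2 + 7)*144 = 5*144 = 720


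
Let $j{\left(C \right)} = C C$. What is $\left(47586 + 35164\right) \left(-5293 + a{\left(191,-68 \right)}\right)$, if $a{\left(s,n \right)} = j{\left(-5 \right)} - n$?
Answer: $-430300000$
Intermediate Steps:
$j{\left(C \right)} = C^{2}$
$a{\left(s,n \right)} = 25 - n$ ($a{\left(s,n \right)} = \left(-5\right)^{2} - n = 25 - n$)
$\left(47586 + 35164\right) \left(-5293 + a{\left(191,-68 \right)}\right) = \left(47586 + 35164\right) \left(-5293 + \left(25 - -68\right)\right) = 82750 \left(-5293 + \left(25 + 68\right)\right) = 82750 \left(-5293 + 93\right) = 82750 \left(-5200\right) = -430300000$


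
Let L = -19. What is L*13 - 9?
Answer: -256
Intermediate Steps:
L*13 - 9 = -19*13 - 9 = -247 - 9 = -256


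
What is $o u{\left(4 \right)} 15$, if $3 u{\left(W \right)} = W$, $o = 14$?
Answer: $280$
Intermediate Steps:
$u{\left(W \right)} = \frac{W}{3}$
$o u{\left(4 \right)} 15 = 14 \cdot \frac{1}{3} \cdot 4 \cdot 15 = 14 \cdot \frac{4}{3} \cdot 15 = \frac{56}{3} \cdot 15 = 280$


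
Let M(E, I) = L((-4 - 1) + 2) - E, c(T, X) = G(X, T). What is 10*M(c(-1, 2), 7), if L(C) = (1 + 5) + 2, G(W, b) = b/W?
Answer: 85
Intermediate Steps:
c(T, X) = T/X
L(C) = 8 (L(C) = 6 + 2 = 8)
M(E, I) = 8 - E
10*M(c(-1, 2), 7) = 10*(8 - (-1)/2) = 10*(8 - 1*(-½)) = 10*(8 + ½) = 10*(17/2) = 85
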